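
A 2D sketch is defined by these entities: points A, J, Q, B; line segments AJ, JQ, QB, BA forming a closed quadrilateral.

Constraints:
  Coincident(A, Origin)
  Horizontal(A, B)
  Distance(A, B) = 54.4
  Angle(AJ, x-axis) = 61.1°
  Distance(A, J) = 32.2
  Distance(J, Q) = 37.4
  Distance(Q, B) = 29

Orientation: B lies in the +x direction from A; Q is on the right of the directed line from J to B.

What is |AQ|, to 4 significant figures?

27.49

A is at the origin; AB is horizontal with |AB| = 54.4 and B in +x, so B = (54.4, 0). AJ runs at 61.1° with |AJ| = 32.2, so J = (15.56, 28.19). Q is determined by |JQ| = 37.4 and |QB| = 29.0 together: it lies at the intersection of circle(J, 37.4) and circle(B, 29.0). With |JB| = 47.99, the foot of the radical line on JB is 29.81 from J and the perpendicular offset is √(37.4² − 29.81²) = 22.59. Taking the right-of-JB solution: Q = (26.41, -7.601).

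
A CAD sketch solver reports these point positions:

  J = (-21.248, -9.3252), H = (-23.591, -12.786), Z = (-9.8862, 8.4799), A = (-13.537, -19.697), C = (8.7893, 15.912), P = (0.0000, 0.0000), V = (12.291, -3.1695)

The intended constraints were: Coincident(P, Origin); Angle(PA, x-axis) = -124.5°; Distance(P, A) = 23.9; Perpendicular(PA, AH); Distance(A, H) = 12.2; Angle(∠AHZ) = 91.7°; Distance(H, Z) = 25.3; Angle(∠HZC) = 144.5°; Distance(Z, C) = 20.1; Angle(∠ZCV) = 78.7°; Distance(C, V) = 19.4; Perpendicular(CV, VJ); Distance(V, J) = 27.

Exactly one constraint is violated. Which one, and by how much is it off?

Distance(V, J) = 27 — off by 7.10.

P = (0.00, 0.00) ✓; PA at -124.5° ✓; |PA| = 23.90 ✓; ∠(PA, AH) = 90.00° ✓; |AH| = 12.20 ✓; ∠AHZ = 91.70° ✓; |HZ| = 25.30 ✓; ∠HZC = 144.5° ✓; |ZC| = 20.10 ✓; ∠ZCV = 78.70° ✓; |CV| = 19.40 ✓; ∠(CV, VJ) = 90.00° ✓; |VJ| = 34.10 ✗.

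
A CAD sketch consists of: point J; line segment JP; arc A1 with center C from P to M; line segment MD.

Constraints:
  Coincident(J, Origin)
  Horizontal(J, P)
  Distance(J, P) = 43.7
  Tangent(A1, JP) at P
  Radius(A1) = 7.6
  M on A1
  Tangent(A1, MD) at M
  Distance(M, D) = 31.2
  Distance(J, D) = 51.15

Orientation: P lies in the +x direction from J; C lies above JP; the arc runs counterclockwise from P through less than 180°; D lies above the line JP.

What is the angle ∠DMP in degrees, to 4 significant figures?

119.4°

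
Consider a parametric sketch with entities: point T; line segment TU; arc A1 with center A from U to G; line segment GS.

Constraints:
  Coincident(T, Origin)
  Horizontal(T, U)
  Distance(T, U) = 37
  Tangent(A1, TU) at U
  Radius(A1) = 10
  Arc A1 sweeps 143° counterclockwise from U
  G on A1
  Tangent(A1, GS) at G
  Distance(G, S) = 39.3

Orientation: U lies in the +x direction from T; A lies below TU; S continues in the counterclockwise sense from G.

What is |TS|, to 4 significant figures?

74.99

T is at the origin; TU is horizontal with |TU| = 37.0 and U on the +x side, so U = (37.00, 0.000). A1 meets TU tangentially, so AU is at right angles to TU, so A = U + (0, -10) = (37.00, -10.00). On A1, U sits at bearing 90° from A; a 143° counterclockwise sweep puts G at bearing 233°, so G = A + 10.0·(cos 233°, sin 233°) = (30.98, -17.99). Tangency of A1 to GS means the radius AG is perpendicular to GS, so GS runs along (−sin 233°, cos 233°); with |GS| = 39.3, S = (62.37, -41.64). Then |TS| = |S − T| = 74.99.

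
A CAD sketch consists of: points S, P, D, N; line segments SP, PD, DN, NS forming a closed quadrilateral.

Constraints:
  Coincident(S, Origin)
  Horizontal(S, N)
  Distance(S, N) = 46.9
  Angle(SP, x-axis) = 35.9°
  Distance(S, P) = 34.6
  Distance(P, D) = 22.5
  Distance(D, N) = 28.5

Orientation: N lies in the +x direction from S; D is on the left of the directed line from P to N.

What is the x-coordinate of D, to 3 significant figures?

49.0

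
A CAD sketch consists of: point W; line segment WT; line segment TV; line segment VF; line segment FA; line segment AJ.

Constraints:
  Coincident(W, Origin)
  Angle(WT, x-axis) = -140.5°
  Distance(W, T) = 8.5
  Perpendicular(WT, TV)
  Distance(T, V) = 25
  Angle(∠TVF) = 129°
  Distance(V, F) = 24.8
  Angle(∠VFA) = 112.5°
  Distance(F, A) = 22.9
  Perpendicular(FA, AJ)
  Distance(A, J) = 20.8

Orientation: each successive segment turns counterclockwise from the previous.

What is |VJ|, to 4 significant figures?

32.46

W is at the origin; WT runs at -140.5° with length 8.5, so T = (-6.559, -5.407). WT ⟂ TV, so TV runs at -50.50°; with |TV| = 25.0, V = (9.343, -24.70). ∠TVF = 129.0° gives VF at 0.5000° from the x-axis; with |VF| = 24.8, F = (34.14, -24.48). ∠VFA = 112.5° gives FA at 68.00° from the x-axis; with |FA| = 22.9, A = (42.72, -3.248). The perpendicularity gives AJ at right angles to FA, so AJ runs at 158.0°; with |AJ| = 20.8, J = (23.44, 4.543). Then |VJ| = |J − V| = 32.46.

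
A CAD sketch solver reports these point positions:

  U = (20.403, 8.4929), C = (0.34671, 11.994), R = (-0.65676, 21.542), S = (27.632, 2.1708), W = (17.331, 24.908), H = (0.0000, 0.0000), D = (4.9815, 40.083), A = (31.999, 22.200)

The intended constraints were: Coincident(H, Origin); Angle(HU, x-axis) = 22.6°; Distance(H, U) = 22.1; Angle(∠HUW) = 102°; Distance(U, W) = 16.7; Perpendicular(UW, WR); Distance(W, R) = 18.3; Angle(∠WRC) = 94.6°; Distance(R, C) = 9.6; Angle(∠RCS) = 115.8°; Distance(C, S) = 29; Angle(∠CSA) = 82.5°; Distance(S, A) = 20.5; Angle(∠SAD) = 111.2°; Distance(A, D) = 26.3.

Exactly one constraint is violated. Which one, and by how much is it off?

Distance(A, D) = 26.3 — off by 6.10.

H = (0.00, 0.00) ✓; HU at 22.60° ✓; |HU| = 22.10 ✓; ∠HUW = 102.0° ✓; |UW| = 16.70 ✓; ∠(UW, WR) = 90.00° ✓; |WR| = 18.30 ✓; ∠WRC = 94.60° ✓; |RC| = 9.601 ✓; ∠RCS = 115.8° ✓; |CS| = 29.00 ✓; ∠CSA = 82.50° ✓; |SA| = 20.50 ✓; ∠SAD = 111.2° ✓; |AD| = 32.40 ✗.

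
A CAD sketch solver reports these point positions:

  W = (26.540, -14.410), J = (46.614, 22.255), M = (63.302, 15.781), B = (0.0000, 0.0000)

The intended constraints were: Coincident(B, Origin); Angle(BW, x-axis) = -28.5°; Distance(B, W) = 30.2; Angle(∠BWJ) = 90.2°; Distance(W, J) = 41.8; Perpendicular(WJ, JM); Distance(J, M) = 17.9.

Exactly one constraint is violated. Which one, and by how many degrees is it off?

Perpendicular(WJ, JM) — off by 7.50°.

B = (0.00, 0.00) ✓; BW at -28.50° ✓; |BW| = 30.20 ✓; ∠BWJ = 90.20° ✓; |WJ| = 41.80 ✓; ∠(WJ, JM) = 82.50° ✗; |JM| = 17.90 ✓.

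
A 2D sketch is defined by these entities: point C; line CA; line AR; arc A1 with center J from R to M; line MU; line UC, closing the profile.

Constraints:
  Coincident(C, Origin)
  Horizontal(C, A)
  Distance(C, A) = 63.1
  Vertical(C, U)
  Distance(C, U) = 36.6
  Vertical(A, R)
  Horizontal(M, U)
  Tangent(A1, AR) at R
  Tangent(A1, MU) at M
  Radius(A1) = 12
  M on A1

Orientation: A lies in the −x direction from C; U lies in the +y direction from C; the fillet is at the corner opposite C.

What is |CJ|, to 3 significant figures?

56.7

CU is vertical with |CU| = 36.6 and U on the +y side, so U = (0.00, 36.6). The virtual corner opposite C is at (-63.1, 36.6). The tangent condition forces JR to be normal to AR and A1 meets MU tangentially, so JM is at right angles to MU, with radius 12.0, so the center J sits 12.0 in from both sides at J = (-51.1, 24.6). Then |CJ| = |J − C| = 56.7.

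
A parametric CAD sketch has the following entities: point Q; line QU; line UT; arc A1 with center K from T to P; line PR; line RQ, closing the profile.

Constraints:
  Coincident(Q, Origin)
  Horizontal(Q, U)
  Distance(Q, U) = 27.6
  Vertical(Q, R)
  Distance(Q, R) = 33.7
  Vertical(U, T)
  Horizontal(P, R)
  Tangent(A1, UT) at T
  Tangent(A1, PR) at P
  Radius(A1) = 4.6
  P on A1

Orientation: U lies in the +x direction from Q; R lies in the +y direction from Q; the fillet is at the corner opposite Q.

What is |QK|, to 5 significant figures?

37.092

Q is at the origin; Q and U share the same y with |QU| = 27.6 and U on the +x side, so U = (27.600, 0.0000). QR is vertical with |QR| = 33.7 and R on the +y side, so R = (0.0000, 33.700). The virtual corner opposite Q is at (27.600, 33.700). Tangency of A1 to UT means the radius KT is perpendicular to UT and the tangent condition forces KP to be normal to PR, with radius 4.6, so the center K sits 4.6 in from both sides at K = (23.000, 29.100). Then |QK| = |K − Q| = 37.092.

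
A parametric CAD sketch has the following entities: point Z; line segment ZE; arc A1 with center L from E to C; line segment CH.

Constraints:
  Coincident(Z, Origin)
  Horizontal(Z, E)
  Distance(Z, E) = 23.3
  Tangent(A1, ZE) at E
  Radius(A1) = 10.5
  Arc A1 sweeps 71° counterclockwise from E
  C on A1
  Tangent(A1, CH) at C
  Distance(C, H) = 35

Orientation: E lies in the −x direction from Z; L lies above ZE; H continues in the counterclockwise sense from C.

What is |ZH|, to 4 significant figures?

40.22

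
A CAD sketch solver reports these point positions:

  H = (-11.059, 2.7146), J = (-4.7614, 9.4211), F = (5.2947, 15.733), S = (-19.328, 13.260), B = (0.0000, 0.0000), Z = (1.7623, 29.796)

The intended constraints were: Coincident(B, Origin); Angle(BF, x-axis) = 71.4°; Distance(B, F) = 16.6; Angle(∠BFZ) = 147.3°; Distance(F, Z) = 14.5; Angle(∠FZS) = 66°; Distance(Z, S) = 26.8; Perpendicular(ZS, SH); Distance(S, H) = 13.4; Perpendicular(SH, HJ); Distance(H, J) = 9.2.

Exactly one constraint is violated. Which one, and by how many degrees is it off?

Perpendicular(SH, HJ) — off by 8.70°.

B = (0.00, 0.00) ✓; BF at 71.40° ✓; |BF| = 16.60 ✓; ∠BFZ = 147.3° ✓; |FZ| = 14.50 ✓; ∠FZS = 66.00° ✓; |ZS| = 26.80 ✓; ∠(ZS, SH) = 90.00° ✓; |SH| = 13.40 ✓; ∠(SH, HJ) = 98.70° ✗; |HJ| = 9.200 ✓.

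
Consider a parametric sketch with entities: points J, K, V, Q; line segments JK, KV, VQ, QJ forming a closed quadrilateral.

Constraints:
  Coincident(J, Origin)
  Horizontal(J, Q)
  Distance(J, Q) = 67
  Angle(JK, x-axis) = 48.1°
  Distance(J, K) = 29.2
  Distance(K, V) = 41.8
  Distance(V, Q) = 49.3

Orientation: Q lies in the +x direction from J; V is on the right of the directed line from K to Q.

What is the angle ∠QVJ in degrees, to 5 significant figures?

113.72°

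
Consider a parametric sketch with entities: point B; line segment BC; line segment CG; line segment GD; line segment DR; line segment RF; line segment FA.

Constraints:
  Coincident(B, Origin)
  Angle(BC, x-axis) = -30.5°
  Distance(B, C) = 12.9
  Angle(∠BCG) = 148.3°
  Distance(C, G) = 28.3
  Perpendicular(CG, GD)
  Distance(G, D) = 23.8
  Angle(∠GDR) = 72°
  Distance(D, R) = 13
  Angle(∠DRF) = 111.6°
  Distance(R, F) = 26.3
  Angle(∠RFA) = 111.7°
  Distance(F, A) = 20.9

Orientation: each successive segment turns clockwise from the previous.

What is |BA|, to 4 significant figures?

49.41

B is at the origin; BC runs at -30.5° with length 12.9, so C = (11.12, -6.547). ∠BCG = 148.3° gives CG at -62.20° from the x-axis; with |CG| = 28.3, G = (24.31, -31.58). CG is perpendicular to GD, so GD runs at -152.2°; with |GD| = 23.8, D = (3.261, -42.68). ∠GDR = 72.0° gives DR at 99.80° from the x-axis; with |DR| = 13.0, R = (1.048, -29.87). ∠DRF = 111.6° gives RF at 31.40° from the x-axis; with |RF| = 26.3, F = (23.50, -16.17). ∠RFA = 111.7° gives FA at -36.90° from the x-axis; with |FA| = 20.9, A = (40.21, -28.72). Then |BA| = |A − B| = 49.41.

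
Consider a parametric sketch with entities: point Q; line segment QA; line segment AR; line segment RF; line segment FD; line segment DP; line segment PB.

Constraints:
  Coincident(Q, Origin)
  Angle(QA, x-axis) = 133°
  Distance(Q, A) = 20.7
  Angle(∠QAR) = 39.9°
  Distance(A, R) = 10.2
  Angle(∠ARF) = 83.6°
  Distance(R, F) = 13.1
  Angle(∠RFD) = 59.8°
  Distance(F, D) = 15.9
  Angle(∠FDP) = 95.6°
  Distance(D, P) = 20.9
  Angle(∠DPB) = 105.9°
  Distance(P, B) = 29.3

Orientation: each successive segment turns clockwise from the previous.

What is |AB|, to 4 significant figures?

35.67

∠FDP = 95.6° gives DP at 51.90° from the x-axis; with |DP| = 20.9, P = (-5.653, 28.57). ∠DPB = 105.9° gives PB at -22.20° from the x-axis; with |PB| = 29.3, B = (21.48, 17.50). Then |AB| = |B − A| = 35.67.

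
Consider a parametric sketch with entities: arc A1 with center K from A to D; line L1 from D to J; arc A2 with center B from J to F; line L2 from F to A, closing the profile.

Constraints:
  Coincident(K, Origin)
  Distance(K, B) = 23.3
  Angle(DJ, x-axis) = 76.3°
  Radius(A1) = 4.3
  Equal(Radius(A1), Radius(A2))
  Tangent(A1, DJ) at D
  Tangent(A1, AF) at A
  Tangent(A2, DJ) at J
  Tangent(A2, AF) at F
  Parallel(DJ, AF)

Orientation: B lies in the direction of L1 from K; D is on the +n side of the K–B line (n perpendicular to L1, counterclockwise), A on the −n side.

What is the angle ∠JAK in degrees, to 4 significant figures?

69.74°

The slot axis is L1's direction at 76.3°, so u = (cos 76.3°, sin 76.3°) = (0.2368, 0.9715) and n = (−sin 76.3°, cos 76.3°) = (-0.9715, 0.2368). K is at the origin and B lies 23.3 along u from K, so B = 23.3·u = (5.518, 22.64). Tangency of A1 to both parallel lines with radius 4.3 puts D and A at K ± 4.3·n: D = (-4.178, 1.018), A = (4.178, -1.018). Equal radii place J and F the same way about B: J = B + 4.3·n = (1.341, 23.66), F = B − 4.3·n = (9.696, 21.62). Then cos ∠JAK = AJ·AK / (|AJ||AK|), giving 69.74°.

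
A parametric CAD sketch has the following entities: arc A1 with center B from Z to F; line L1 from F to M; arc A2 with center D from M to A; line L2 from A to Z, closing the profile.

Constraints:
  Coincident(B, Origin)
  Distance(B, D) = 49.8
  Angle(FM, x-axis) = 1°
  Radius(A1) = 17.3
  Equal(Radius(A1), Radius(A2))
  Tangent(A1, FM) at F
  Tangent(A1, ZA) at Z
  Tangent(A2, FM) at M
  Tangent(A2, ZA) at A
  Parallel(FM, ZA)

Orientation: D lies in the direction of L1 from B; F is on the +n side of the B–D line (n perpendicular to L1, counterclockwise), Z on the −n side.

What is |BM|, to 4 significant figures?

52.72

The slot axis is L1's direction at 1.0°, so u = (cos 1.0°, sin 1.0°) = (0.9998, 0.01745) and n = (−sin 1.0°, cos 1.0°) = (-0.01745, 0.9998). B is at the origin and D lies 49.8 along u from B, so D = 49.8·u = (49.79, 0.8691). Tangency of A1 to both parallel lines with radius 17.3 puts F and Z at B ± 17.3·n: F = (-0.3019, 17.30), Z = (0.3019, -17.30). Equal radii place M and A the same way about D: M = D + 17.3·n = (49.49, 18.17), A = D − 17.3·n = (50.09, -16.43). Then |BM| = |M − B| = 52.72.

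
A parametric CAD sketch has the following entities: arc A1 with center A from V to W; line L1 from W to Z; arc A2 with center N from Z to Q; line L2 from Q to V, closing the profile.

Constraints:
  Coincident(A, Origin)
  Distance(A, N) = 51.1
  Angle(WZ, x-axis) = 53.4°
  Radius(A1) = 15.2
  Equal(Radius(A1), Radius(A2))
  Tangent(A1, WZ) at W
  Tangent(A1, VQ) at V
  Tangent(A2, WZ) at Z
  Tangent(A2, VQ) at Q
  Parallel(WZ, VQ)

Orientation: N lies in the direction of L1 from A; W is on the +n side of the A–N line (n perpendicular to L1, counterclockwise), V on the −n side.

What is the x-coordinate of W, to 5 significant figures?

-12.203

A is at the origin and N lies 51.1 along u from A, so N = 51.1·u = (30.467, 41.024). Tangency of A1 to both parallel lines with radius 15.2 puts W and V at A ± 15.2·n: W = (-12.203, 9.0626), V = (12.203, -9.0626). So W.x = -12.203.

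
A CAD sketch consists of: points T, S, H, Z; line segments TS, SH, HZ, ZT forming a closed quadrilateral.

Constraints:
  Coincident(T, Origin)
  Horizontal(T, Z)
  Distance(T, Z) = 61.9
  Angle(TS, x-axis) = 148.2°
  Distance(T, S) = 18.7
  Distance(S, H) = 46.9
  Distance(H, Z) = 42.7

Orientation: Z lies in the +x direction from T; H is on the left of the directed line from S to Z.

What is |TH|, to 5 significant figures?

38.353

Checks: T.y = 0.00, Z.y = 0.00 ✓; |SH| = 46.90 ✓; |HZ| = 42.70 ✓.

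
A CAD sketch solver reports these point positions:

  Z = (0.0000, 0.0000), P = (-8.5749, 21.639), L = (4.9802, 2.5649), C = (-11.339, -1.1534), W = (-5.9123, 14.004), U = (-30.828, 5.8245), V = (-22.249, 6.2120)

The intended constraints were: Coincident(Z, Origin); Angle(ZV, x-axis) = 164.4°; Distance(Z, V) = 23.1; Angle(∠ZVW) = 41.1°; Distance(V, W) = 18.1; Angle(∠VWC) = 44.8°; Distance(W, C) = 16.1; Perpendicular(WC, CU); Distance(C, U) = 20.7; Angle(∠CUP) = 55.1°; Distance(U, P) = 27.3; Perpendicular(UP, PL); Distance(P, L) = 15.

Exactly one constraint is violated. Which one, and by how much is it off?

Distance(P, L) = 15 — off by 8.40.

Z = (0.00, 0.00) ✓; ZV at 164.4° ✓; |ZV| = 23.10 ✓; ∠ZVW = 41.10° ✓; |VW| = 18.10 ✓; ∠VWC = 44.80° ✓; |WC| = 16.10 ✓; ∠(WC, CU) = 90.00° ✓; |CU| = 20.70 ✓; ∠CUP = 55.10° ✓; |UP| = 27.30 ✓; ∠(UP, PL) = 90.00° ✓; |PL| = 23.40 ✗.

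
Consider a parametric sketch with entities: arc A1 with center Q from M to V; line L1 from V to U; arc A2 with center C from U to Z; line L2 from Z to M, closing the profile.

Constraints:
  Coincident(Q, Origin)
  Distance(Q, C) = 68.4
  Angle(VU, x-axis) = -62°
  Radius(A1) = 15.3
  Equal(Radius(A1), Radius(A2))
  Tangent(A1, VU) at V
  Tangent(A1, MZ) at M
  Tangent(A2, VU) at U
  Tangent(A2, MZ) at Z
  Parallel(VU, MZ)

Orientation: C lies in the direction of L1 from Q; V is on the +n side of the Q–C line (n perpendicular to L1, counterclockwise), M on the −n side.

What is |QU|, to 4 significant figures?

70.09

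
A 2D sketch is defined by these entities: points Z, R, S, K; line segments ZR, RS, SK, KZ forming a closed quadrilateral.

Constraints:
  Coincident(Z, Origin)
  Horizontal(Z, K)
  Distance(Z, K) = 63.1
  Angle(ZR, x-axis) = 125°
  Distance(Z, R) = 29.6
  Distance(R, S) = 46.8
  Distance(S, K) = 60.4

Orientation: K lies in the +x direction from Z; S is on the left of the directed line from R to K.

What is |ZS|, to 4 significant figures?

52.29

Checks: |RS| = 46.80 ✓; |SK| = 60.40 ✓.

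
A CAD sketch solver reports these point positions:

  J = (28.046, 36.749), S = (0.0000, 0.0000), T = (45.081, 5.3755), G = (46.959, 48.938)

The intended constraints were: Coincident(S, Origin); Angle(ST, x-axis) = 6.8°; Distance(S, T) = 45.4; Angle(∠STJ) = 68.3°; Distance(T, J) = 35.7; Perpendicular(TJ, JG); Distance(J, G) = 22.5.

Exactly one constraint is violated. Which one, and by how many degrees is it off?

Perpendicular(TJ, JG) — off by 4.30°.

S = (0.00, 0.00) ✓; ST at 6.800° ✓; |ST| = 45.40 ✓; ∠STJ = 68.30° ✓; |TJ| = 35.70 ✓; ∠(TJ, JG) = 85.70° ✗; |JG| = 22.50 ✓.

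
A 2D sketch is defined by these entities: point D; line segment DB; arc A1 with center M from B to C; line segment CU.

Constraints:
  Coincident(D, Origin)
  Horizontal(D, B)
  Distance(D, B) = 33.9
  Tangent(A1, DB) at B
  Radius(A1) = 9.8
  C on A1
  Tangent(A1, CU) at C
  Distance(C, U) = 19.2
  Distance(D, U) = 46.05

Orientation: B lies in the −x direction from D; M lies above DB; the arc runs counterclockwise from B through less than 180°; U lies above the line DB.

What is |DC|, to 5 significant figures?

28.862

Checks: D = (0.00, 0.00) ✓; |MC| = 9.800 ✓; ∠(MC, CU) = 90.00° ✓; |CU| = 19.20 ✓; |DU| = 46.05 ✓.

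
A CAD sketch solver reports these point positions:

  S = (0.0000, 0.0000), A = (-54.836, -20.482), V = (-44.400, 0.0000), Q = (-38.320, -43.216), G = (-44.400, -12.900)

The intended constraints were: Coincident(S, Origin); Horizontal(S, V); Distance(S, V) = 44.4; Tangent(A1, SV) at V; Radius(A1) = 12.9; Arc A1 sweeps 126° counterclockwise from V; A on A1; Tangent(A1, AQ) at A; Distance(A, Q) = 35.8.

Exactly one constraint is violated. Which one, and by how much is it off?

Distance(A, Q) = 35.8 — off by 7.70.

S = (0.00, 0.00) ✓; S.y = 0.00, V.y = 0.00 ✓; |SV| = 44.40 ✓; ∠(GV, VS) = 90.00° ✓; |GV| = 12.90 ✓; bearing(G→A) − bearing(G→V) = 126.0° ✓; |GA| = 12.90 ✓; ∠(GA, AQ) = 90.00° ✓; |AQ| = 28.10 ✗.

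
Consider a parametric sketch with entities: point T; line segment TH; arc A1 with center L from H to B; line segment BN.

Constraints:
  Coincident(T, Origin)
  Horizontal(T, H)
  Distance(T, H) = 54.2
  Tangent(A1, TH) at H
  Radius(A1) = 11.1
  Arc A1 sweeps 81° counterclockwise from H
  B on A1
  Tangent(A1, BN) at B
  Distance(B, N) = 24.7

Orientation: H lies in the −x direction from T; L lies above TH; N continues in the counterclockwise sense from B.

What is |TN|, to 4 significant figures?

51.86

T is at the origin; T and H share the same y with |TH| = 54.2 and H on the −x side, so H = (-54.20, 0.000). Since A1 is tangent to TH there, LH ⟂ TH, so L = H + (0, 11.1) = (-54.20, 11.10). On A1, H sits at bearing -90° from L; an 81° counterclockwise sweep puts B at bearing -9°, so B = L + 11.1·(cos -9°, sin -9°) = (-43.24, 9.364). The tangent condition forces LB to be normal to BN, so BN runs along (−sin -9°, cos -9°); with |BN| = 24.7, N = (-39.37, 33.76). Then |TN| = |N − T| = 51.86.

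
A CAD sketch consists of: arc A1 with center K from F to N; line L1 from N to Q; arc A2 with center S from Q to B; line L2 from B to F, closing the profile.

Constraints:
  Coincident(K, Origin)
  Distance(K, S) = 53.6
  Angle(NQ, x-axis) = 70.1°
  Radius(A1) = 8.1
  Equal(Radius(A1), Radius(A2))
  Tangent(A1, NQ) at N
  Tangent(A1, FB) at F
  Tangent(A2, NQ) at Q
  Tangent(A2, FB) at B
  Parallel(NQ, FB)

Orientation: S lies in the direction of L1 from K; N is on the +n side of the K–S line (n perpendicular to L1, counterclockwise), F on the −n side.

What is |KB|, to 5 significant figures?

54.209

The slot axis is L1's direction at 70.1°, so u = (cos 70.1°, sin 70.1°) = (0.34038, 0.94029) and n = (−sin 70.1°, cos 70.1°) = (-0.94029, 0.34038). K is at the origin and S lies 53.6 along u from K, so S = 53.6·u = (18.244, 50.399). Tangency of A1 to both parallel lines with radius 8.1 puts N and F at K ± 8.1·n: N = (-7.6163, 2.7571), F = (7.6163, -2.7571). Equal radii place Q and B the same way about S: Q = S + 8.1·n = (10.628, 53.157), B = S − 8.1·n = (25.861, 47.642). Then |KB| = |B − K| = 54.209.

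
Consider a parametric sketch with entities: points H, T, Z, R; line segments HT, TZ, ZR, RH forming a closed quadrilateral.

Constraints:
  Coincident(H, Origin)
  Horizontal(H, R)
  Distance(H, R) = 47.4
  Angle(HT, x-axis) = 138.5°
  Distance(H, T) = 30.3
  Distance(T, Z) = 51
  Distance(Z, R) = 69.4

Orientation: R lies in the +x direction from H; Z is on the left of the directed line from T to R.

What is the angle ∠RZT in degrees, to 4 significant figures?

72.73°

H is at the origin; H and R share the same y with |HR| = 47.4 and R in +x, so R = (47.4, 0). HT runs at 138.5° with |HT| = 30.3, so T = (-22.69, 20.08). Z is determined by |TZ| = 51.0 and |ZR| = 69.4 together: it lies at the intersection of circle(T, 51.0) and circle(R, 69.4). With |TR| = 72.91, the foot of the radical line on TR is 21.26 from T and the perpendicular offset is √(51.0² − 21.26²) = 46.36. Taking the left-of-TR solution: Z = (10.51, 58.79).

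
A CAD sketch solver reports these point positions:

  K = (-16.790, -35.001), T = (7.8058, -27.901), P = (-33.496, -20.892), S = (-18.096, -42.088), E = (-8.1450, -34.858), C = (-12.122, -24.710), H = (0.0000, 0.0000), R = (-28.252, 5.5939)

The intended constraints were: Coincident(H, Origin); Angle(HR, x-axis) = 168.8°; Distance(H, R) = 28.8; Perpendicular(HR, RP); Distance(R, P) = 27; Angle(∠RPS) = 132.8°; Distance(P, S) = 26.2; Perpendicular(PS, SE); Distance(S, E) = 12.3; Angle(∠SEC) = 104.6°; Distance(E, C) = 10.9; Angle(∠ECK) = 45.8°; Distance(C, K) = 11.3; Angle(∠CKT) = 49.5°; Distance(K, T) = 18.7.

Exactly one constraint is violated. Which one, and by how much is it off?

Distance(K, T) = 18.7 — off by 6.90.

H = (0.00, 0.00) ✓; HR at 168.8° ✓; |HR| = 28.80 ✓; ∠(HR, RP) = 90.00° ✓; |RP| = 27.00 ✓; ∠RPS = 132.8° ✓; |PS| = 26.20 ✓; ∠(PS, SE) = 90.00° ✓; |SE| = 12.30 ✓; ∠SEC = 104.6° ✓; |EC| = 10.90 ✓; ∠ECK = 45.80° ✓; |CK| = 11.30 ✓; ∠CKT = 49.50° ✓; |KT| = 25.60 ✗.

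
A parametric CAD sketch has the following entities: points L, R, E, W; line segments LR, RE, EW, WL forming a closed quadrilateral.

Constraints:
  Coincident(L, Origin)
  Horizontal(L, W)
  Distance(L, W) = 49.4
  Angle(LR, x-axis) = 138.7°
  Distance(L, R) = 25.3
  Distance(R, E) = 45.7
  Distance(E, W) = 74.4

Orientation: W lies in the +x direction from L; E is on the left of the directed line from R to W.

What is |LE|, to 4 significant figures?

57.34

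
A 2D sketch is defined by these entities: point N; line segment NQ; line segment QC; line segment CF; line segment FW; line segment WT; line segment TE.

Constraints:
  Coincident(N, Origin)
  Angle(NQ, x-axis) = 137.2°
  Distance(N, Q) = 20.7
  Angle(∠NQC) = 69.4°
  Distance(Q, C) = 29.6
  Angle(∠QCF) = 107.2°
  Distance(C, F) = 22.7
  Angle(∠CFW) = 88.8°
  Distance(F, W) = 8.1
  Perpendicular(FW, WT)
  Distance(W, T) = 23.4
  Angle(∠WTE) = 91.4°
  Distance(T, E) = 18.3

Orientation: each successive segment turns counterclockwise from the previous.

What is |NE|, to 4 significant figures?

39.86

N is at the origin; NQ runs at 137.2° with length 20.7, so Q = (-15.19, 14.06). ∠NQC = 69.4° gives QC at -112.2° from the x-axis; with |QC| = 29.6, C = (-26.37, -13.34). ∠QCF = 107.2° gives CF at -39.40° from the x-axis; with |CF| = 22.7, F = (-8.831, -27.75). ∠CFW = 88.8° gives FW at 51.80° from the x-axis; with |FW| = 8.1, W = (-3.822, -21.38). The perpendicularity gives WT at right angles to FW, so WT runs at 141.8°; with |WT| = 23.4, T = (-22.21, -6.914). ∠WTE = 91.4° gives TE at -129.6° from the x-axis; with |TE| = 18.3, E = (-33.88, -21.01). Then |NE| = |E − N| = 39.86.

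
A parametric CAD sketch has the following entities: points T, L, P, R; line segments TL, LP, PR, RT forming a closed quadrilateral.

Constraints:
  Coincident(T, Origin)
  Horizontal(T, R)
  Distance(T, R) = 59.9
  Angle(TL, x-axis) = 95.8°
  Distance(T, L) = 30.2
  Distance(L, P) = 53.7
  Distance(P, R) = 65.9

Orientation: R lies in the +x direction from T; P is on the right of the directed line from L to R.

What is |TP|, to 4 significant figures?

23.69

T is at the origin; TR is horizontal with |TR| = 59.9 and R in +x, so R = (59.9, 0). TL runs at 95.8° with |TL| = 30.2, so L = (-3.052, 30.05). P is determined by |LP| = 53.7 and |PR| = 65.9 together: it lies at the intersection of circle(L, 53.7) and circle(R, 65.9). With |LR| = 69.75, the foot of the radical line on LR is 24.42 from L and the perpendicular offset is √(53.7² − 24.42²) = 47.83. Taking the right-of-LR solution: P = (-1.616, -23.64).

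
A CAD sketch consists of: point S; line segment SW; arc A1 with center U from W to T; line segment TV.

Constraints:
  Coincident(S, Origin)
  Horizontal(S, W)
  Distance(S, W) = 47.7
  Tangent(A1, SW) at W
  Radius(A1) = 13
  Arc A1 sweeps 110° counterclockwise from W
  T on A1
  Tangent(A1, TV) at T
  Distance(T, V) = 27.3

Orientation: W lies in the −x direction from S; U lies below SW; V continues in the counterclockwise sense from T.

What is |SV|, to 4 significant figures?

66.45

On A1, W sits at bearing 90° from U; a 110° counterclockwise sweep puts T at bearing 200°, so T = U + 13.0·(cos 200°, sin 200°) = (-59.92, -17.45). A1 meets TV tangentially, so UT is at right angles to TV, so TV runs along (−sin 200°, cos 200°); with |TV| = 27.3, V = (-50.58, -43.10). Then |SV| = |V − S| = 66.45.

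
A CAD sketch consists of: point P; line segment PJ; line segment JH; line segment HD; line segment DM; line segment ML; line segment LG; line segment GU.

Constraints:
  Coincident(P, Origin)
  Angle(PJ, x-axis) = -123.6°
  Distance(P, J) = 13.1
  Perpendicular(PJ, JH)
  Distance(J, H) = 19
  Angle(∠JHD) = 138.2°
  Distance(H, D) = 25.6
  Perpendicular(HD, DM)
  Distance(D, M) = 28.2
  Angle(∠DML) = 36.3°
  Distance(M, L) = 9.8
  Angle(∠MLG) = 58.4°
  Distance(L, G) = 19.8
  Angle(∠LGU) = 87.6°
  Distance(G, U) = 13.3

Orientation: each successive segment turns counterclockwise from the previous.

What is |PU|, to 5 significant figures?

46.487

∠MLG = 58.4° gives LG at 3.5000° from the x-axis; with |LG| = 19.8, G = (45.039, 2.7012). ∠LGU = 87.6° gives GU at 95.900° from the x-axis; with |GU| = 13.3, U = (43.672, 15.931). Then |PU| = |U − P| = 46.487.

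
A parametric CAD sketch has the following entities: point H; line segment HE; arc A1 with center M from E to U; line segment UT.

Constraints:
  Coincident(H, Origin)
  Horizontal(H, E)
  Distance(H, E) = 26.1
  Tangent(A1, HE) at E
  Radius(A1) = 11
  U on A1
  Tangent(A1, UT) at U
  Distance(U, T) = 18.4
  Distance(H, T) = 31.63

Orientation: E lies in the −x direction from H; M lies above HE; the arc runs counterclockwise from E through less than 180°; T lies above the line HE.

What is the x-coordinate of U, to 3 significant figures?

-15.1

H is at the origin; HE is horizontal with |HE| = 26.1 and E on the −x side, so E = (-26.1, 0.00). Tangency of A1 to HE means the radius ME is perpendicular to HE, so M = E + (0, 11) = (-26.1, 11.0). Since MU ⟂ UT (tangency), |MT| = √(11.0² + 18.4²) = 21.4 regardless of where U sits on A1. So T lies on both circle(H, 31.63) and circle(M, 21.4); the above-HE intersection is T = (-13.7, 28.5). U is the foot of the tangent from T: U = (-15.1, 10.2).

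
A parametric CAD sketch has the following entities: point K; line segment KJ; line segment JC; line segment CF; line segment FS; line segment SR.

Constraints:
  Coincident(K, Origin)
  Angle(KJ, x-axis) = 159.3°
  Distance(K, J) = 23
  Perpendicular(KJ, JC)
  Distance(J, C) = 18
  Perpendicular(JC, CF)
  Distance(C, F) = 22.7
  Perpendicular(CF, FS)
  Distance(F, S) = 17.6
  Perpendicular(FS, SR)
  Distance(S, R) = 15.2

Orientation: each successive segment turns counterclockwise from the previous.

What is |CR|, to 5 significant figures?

19.131

K is at the origin; KJ runs at 159.3° with length 23.0, so J = (-21.515, 8.1299). KJ ⟂ JC, so JC runs at -110.70°; with |JC| = 18.0, C = (-27.878, -8.7081). The perpendicularity gives CF at right angles to JC, so CF runs at -20.700°; with |CF| = 22.7, F = (-6.6432, -16.732). CF ⟂ FS, so FS runs at 69.300°; with |FS| = 17.6, S = (-0.42202, -0.26814). FS ⟂ SR, so SR runs at 159.30°; with |SR| = 15.2, R = (-14.641, 5.1047). Then |CR| = |R − C| = 19.131.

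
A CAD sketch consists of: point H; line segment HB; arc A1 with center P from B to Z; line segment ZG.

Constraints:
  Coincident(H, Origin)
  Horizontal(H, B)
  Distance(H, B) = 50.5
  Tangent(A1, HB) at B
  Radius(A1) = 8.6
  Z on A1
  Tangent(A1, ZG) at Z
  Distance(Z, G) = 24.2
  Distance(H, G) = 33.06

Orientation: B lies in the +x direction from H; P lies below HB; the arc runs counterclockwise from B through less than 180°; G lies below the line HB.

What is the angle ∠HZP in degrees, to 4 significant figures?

136.6°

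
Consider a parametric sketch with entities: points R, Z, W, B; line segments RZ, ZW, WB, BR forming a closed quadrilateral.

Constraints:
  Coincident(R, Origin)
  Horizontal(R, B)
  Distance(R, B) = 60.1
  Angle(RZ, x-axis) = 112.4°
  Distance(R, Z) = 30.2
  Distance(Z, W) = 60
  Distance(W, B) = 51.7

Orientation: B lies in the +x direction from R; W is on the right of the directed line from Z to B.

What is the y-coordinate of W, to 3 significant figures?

-25.8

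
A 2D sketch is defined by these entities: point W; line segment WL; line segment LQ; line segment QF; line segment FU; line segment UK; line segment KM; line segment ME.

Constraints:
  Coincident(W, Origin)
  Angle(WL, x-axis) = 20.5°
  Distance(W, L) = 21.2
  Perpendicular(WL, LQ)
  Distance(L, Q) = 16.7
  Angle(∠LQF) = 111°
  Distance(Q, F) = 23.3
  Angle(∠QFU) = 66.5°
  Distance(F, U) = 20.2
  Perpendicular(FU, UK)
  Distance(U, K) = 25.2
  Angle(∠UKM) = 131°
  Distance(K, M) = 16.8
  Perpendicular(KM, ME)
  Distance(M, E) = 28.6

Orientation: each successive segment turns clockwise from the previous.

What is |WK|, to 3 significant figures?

26.2

∠QFU = 66.5° gives FU at 108° from the x-axis; with |FU| = 20.2, U = (2.01, -4.45). FU is perpendicular to UK, so UK runs at 18.0°; with |UK| = 25.2, K = (26.0, 3.34). Then |WK| = |K − W| = 26.2.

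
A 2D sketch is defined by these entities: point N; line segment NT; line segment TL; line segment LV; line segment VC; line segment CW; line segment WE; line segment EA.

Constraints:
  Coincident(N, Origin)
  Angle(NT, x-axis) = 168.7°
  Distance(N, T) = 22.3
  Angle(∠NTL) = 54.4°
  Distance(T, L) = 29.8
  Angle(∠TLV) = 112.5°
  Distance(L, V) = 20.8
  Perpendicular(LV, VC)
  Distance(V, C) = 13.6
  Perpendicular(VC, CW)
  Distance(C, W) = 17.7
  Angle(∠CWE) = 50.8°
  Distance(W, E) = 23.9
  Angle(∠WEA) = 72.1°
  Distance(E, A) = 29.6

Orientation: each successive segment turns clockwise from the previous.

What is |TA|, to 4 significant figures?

46.32

N is at the origin; NT runs at 168.7° with length 22.3, so T = (-21.87, 4.370). ∠NTL = 54.4° gives TL at 43.10° from the x-axis; with |TL| = 29.8, L = (-0.1089, 24.73). ∠TLV = 112.5° gives LV at -24.40° from the x-axis; with |LV| = 20.8, V = (18.83, 16.14). LV is perpendicular to VC, so VC runs at -114.4°; with |VC| = 13.6, C = (13.22, 3.753). VC ⟂ CW, so CW runs at 155.6°; with |CW| = 17.7, W = (-2.904, 11.07). ∠CWE = 50.8° gives WE at 26.40° from the x-axis; with |WE| = 23.9, E = (18.50, 21.69). ∠WEA = 72.1° gives EA at -81.50° from the x-axis; with |EA| = 29.6, A = (22.88, -7.583). Then |TA| = |A − T| = 46.32.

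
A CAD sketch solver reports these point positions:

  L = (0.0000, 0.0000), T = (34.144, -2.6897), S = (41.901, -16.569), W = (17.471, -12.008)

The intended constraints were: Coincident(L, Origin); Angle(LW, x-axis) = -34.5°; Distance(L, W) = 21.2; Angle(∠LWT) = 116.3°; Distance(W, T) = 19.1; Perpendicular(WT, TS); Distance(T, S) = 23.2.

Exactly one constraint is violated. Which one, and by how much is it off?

Distance(T, S) = 23.2 — off by 7.30.

L = (0.00, 0.00) ✓; LW at -34.50° ✓; |LW| = 21.20 ✓; ∠LWT = 116.3° ✓; |WT| = 19.10 ✓; ∠(WT, TS) = 90.00° ✓; |TS| = 15.90 ✗.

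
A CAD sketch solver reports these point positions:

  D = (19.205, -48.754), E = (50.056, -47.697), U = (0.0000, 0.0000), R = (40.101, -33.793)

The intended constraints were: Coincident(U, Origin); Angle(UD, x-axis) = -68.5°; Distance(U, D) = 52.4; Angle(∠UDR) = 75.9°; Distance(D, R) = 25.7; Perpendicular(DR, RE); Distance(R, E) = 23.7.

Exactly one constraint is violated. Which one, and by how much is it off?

Distance(R, E) = 23.7 — off by 6.60.

U = (0.00, 0.00) ✓; UD at -68.50° ✓; |UD| = 52.40 ✓; ∠UDR = 75.90° ✓; |DR| = 25.70 ✓; ∠(DR, RE) = 90.00° ✓; |RE| = 17.10 ✗.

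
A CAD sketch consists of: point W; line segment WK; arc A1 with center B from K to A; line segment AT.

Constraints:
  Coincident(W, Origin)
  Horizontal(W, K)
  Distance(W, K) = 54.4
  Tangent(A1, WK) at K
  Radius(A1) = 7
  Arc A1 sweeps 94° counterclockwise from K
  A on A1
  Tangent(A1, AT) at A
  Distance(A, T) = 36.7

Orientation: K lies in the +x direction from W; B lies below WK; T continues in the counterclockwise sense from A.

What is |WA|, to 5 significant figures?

48.005

W is at the origin; WK is horizontal with |WK| = 54.4 and K on the +x side, so K = (54.400, 0.0000). A1 meets WK tangentially, so BK is at right angles to WK, so B = K + (0, -7) = (54.400, -7.0000). On A1, K sits at bearing 90° from B; a 94° counterclockwise sweep puts A at bearing 184°, so A = B + 7.0·(cos 184°, sin 184°) = (47.417, -7.4883). Then |WA| = |A − W| = 48.005.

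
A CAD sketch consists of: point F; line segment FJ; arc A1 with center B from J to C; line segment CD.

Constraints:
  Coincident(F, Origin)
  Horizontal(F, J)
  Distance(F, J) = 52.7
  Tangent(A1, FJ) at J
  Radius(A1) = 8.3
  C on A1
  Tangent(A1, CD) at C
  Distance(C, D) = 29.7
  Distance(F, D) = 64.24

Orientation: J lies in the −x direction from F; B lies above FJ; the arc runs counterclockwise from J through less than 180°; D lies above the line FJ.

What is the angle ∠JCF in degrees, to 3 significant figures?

116°

F is at the origin; FJ is horizontal with |FJ| = 52.7 and J on the −x side, so J = (-52.7, 0.00). Since A1 is tangent to FJ there, BJ ⟂ FJ, so B = J + (0, 8.3) = (-52.7, 8.30). Since BC ⟂ CD (tangency), |BD| = √(8.3² + 29.7²) = 30.8 regardless of where C sits on A1. So D lies on both circle(F, 64.24) and circle(B, 30.8); the above-FJ intersection is D = (-51.0, 39.1). C is the foot of the tangent from D: C = (-44.6, 10.1).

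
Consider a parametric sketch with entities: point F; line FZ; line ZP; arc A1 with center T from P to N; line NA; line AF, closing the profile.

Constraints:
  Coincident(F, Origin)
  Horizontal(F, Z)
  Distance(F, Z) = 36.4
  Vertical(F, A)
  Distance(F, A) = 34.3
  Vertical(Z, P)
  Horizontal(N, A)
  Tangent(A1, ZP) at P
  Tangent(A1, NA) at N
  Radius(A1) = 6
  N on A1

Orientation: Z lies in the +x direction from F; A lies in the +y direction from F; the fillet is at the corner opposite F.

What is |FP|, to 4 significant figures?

46.11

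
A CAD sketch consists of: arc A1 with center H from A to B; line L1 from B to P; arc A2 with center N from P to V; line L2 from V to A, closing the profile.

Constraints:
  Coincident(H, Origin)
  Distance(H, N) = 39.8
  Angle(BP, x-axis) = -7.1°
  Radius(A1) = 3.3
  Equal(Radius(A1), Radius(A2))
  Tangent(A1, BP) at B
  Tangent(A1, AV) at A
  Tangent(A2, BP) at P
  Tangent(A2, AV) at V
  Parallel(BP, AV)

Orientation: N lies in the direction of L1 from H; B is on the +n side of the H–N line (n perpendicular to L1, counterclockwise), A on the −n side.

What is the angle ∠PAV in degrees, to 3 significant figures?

9.42°

Tangency of A1 to both parallel lines with radius 3.3 puts B and A at H ± 3.3·n: B = (0.408, 3.27), A = (-0.408, -3.27). Equal radii place P and V the same way about N: P = N + 3.3·n = (39.9, -1.64), V = N − 3.3·n = (39.1, -8.19). Then cos ∠PAV = AP·AV / (|AP||AV|), giving 9.42°.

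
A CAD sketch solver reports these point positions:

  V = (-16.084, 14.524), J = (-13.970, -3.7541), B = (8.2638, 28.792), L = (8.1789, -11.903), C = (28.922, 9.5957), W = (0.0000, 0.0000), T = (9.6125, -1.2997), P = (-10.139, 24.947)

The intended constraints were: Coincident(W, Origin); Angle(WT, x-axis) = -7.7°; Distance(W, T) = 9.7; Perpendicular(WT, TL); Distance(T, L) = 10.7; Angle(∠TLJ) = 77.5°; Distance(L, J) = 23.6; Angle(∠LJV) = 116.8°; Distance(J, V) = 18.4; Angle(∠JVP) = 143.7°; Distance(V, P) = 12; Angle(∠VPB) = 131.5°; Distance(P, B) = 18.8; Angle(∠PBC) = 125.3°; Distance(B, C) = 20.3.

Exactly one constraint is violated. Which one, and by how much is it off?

Distance(B, C) = 20.3 — off by 7.90.

W = (0.00, 0.00) ✓; WT at -7.700° ✓; |WT| = 9.700 ✓; ∠(WT, TL) = 90.00° ✓; |TL| = 10.70 ✓; ∠TLJ = 77.50° ✓; |LJ| = 23.60 ✓; ∠LJV = 116.8° ✓; |JV| = 18.40 ✓; ∠JVP = 143.7° ✓; |VP| = 12.00 ✓; ∠VPB = 131.5° ✓; |PB| = 18.80 ✓; ∠PBC = 125.3° ✓; |BC| = 28.20 ✗.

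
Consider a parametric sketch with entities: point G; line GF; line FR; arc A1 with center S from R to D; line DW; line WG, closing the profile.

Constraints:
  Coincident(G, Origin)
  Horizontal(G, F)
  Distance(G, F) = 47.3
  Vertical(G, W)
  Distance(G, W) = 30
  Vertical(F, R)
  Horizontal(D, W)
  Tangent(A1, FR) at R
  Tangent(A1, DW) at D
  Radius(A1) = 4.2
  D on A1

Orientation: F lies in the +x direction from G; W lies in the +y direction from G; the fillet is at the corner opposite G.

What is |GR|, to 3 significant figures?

53.9

G is at the origin; GF is horizontal with |GF| = 47.3 and F on the +x side, so F = (47.3, 0.00). G and W share the same x with |GW| = 30.0 and W on the +y side, so W = (0.00, 30.0). The virtual corner opposite G is at (47.3, 30.0). The tangent condition forces SR to be normal to FR and the tangent condition forces SD to be normal to DW, with radius 4.2, so the center S sits 4.2 in from both sides at S = (43.1, 25.8). That places the tangent points at R = (47.3, 25.8) on FR and D = (43.1, 30.0) on DW. Then |GR| = |R − G| = 53.9.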